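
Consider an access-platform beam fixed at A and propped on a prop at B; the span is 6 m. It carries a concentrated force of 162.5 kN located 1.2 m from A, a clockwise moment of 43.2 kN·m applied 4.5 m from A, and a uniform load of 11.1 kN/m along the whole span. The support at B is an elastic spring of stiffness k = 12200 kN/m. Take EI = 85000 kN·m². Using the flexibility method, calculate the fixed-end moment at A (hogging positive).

Take the reaction at B as the redundant and release it; the primary structure is a cantilever fixed at A.
Primary-structure tip deflection at B by superposition:
  point load 162.5 at a = 1.2: Pa²(3L − a)/(6EI) = 655.2/EI
  clockwise couple 43.2 at a = 4.5: M₀a(2L − a)/(2EI) = 729/EI
  UDL 11.1: wL⁴/(8EI) = 1798/EI
  δ_0 = 3182/EI
Flexibility coefficient — unit upward force at B: δ_{BB} = L³/(3EI) = 72/EI.
With EI = 85000 kN·m²: δ_0 = 0.03744 m and δ_{BB} = 0.000847 m/kN.
Compatibility — the spring shortens by R_B/k under the reaction it provides: δ_0 − R_B·δ_{BB} = R_B/k. With 1/k = 0.000082 m/kN, R_B = δ_0 / (δ_{BB} + 1/k) = 0.03744 / (0.000847 + 0.000082) = 40.3 kN.
Moment equilibrium about A: M_A = Σ(load moments about A) − R_B·L = 438 − 40.3×6 = 196.2 kN·m.

M_A = 196.2 kN·m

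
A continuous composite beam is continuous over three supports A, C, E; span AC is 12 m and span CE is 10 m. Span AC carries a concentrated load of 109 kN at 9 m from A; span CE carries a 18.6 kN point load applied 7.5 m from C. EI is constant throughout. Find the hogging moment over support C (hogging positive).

Release continuity at C by inserting a hinge; the redundant is the internal moment M_C. The primary structure is two simply-supported spans AC and CE.
Rotations at C on the released spans (each span's end-slope, ×1/EI):
  span AC: point load 109 at a = 9: Pab(L + a)/(6LEI) = 858.4/EI
  span CE: point load 18.6 at a = 7.5: Pab(L + b)/(6LEI) = 72.66/EI
  relative rotation θ_0 = (858.4 + 72.66)/EI = 931/EI
A unit hogging moment at C produces rotation L₁/(3EI) + L₂/(3EI) = 7.333/EI.
Compatibility: M_C·(L₁+L₂)/(3EI) = θ_0, giving M_C = 127 kN·m (hogging).

M_C = 127 kN·m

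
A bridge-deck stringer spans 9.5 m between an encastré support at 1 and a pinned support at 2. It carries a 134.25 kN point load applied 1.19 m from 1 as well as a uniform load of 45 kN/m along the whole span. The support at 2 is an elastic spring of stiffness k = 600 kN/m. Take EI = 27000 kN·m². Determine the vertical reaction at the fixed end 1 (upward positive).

Release the roller at 2. Primary structure: cantilever fixed at 1.
Downward deflection at the released point 2 due to the loads:
  point load 134.25 at a = 1.19: Pa²(3L − a)/(6EI) = 865.3/EI
  UDL 45: wL⁴/(8EI) = 45816/EI
  δ_0 = 46681/EI
Flexibility coefficient — unit upward force at 2: δ_{22} = L³/(3EI) = 285.8/EI.
With EI = 27000 kN·m²: δ_0 = 1.7289 m and δ_{22} = 0.010585 m/kN.
Compatibility — the spring shortens by R_2/k under the reaction it provides: δ_0 − R_2·δ_{22} = R_2/k. With 1/k = 0.001667 m/kN, R_2 = δ_0 / (δ_{22} + 1/k) = 1.7289 / (0.010585 + 0.001667) = 141.1 kN.
Vertical equilibrium: R_1 = ΣP − R_2 = 561.8 − 141.1 = 420.6 kN.

R_1 = 420.6 kN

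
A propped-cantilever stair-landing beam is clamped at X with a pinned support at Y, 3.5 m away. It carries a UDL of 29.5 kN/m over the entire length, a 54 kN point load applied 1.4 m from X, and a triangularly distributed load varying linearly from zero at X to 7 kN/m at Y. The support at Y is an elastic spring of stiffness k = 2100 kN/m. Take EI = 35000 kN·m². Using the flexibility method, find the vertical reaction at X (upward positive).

R_X = 143.3 kN

Release the roller at Y. Primary structure: cantilever fixed at X.
Primary-structure tip deflection at Y by superposition:
  UDL 29.5: wL⁴/(8EI) = 553.4/EI
  point load 54 at a = 1.4: Pa²(3L − a)/(6EI) = 160.5/EI
  triangular load, peak 7 at the free end: 11w₀L⁴/(120EI) = 96.29/EI
  δ_0 = 810.2/EI
Flexibility coefficient — unit upward force at Y: δ_{YY} = L³/(3EI) = 14.29/EI.
With EI = 35000 kN·m²: δ_0 = 0.023148 m and δ_{YY} = 0.000408 m/kN.
Compatibility — the spring shortens by R_Y/k under the reaction it provides: δ_0 − R_Y·δ_{YY} = R_Y/k. With 1/k = 0.000476 m/kN, R_Y = δ_0 / (δ_{YY} + 1/k) = 0.023148 / (0.000408 + 0.000476) = 26.17 kN.
Vertical equilibrium: R_X = ΣP − R_Y = 169.5 − 26.17 = 143.3 kN.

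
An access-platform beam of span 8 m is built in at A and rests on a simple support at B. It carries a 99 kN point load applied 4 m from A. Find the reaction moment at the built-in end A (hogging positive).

Choose R_B as the redundant. The primary structure is the cantilever fixed at A.
Deflection at B on the released cantilever, summing each load's contribution:
  point load 99 at a = 4: Pa²(3L − a)/(6EI) = 5280/EI
Tip deflection under a unit load at B: L³/(3EI) = 170.7/EI.
Compatibility at B: δ_0 − R_B·δ_{BB} = 0, so R_B = 5280/170.7 = 30.94 kN.
Moment equilibrium about A: M_A = Σ(load moments about A) − R_B·L = 396 − 30.94×8 = 148.5 kN·m.

M_A = 148.5 kN·m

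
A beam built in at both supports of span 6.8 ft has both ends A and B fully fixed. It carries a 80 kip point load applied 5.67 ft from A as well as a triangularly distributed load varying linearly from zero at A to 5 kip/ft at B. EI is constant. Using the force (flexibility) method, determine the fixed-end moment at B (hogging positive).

Release both end moments; the primary structure is a simply-supported span AB with redundants M_A and M_B.
Simple-span end rotations at A and B under the given loads:
  at A: point load 80 at a = 5.67: Pab(L + b)/(6LEI) = 99.62/EI
  at B: point load 80 at a = 5.67: Pab(L + a)/(6LEI) = 156.7/EI
  at A: triangular load, peak 5: 7w₀L³/(360EI) = 30.57/EI
  at B: triangular load, peak 5: w₀L³/(45EI) = 34.94/EI
  θ_A0 = 130.2/EI,  θ_B0 = 191.6/EI
Flexibility coefficients: a unit moment at one end gives L/(3EI) there and L/(6EI) at the far end, so f₁₁ = f₂₂ = 2.267/EI and f₁₂ = f₂₁ = 1.133/EI.
Compatibility — zero rotation at each built-in end:
  2.267 M_A + 1.133 M_B = 130.2
  1.133 M_A + 2.267 M_B = 191.6
Solving the pair gives M_A = 20.23 kip·ft and M_B = 74.41 kip·ft (hogging).

M_B = 74.41 kip·ft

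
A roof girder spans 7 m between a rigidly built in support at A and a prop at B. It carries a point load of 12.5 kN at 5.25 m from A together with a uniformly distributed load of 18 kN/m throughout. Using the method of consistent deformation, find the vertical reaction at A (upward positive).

Take the reaction at B as the redundant and release it; the primary structure is a cantilever fixed at A.
Free-end deflection of the primary structure under the applied loading (downward +):
  point load 12.5 at a = 5.25: Pa²(3L − a)/(6EI) = 904.4/EI
  UDL 18: wL⁴/(8EI) = 5402/EI
  δ_0 = 6307/EI
Flexibility coefficient — unit upward force at B: δ_{BB} = L³/(3EI) = 114.3/EI.
Compatibility at B: δ_0 − R_B·δ_{BB} = 0, so R_B = 6307/114.3 = 55.16 kN.
Vertical equilibrium: R_A = ΣP − R_B = 138.5 − 55.16 = 83.34 kN.

R_A = 83.34 kN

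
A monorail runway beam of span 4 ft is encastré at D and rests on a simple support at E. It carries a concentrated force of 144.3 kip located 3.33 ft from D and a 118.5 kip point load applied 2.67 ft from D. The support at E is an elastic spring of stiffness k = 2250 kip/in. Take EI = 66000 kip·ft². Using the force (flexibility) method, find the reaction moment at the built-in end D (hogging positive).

M_D = 187 kip·ft

Choose R_E as the redundant. The primary structure is the cantilever fixed at D.
Deflection at E on the released cantilever, summing each load's contribution:
  point load 144.3 at a = 3.33: Pa²(3L − a)/(6EI) = 2312/EI
  point load 118.5 at a = 2.67: Pa²(3L − a)/(6EI) = 1314/EI
  δ_0 = 3626/EI
Flexibility coefficient — unit upward force at E: δ_{EE} = L³/(3EI) = 21.33/EI.
With EI = 66000 kip·ft²: δ_0 = 0.054937 ft and δ_{EE} = 0.000323 ft/kip.
Compatibility — the spring shortens by R_E/k under the reaction it provides: δ_0 − R_E·δ_{EE} = R_E/k. With 1/k = 1/(2250×12) ft/kip = 0.000037 ft/kip, R_E = δ_0 / (δ_{EE} + 1/k) = 0.054937 / (0.000323 + 0.000037) = 152.5 kip.
Moment equilibrium about D: M_D = Σ(load moments about D) − R_E·L = 796.9 − 152.5×4 = 187 kip·ft.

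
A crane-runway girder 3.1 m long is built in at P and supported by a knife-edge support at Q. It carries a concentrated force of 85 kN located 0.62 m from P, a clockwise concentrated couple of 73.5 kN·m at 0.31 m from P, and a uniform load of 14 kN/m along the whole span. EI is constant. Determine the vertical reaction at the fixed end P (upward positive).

Take the reaction at Q as the redundant and release it; the primary structure is a cantilever fixed at P.
Free-end deflection of the primary structure under the applied loading (downward +):
  point load 85 at a = 0.62: Pa²(3L − a)/(6EI) = 47.27/EI
  clockwise couple 73.5 at a = 0.31: M₀a(2L − a)/(2EI) = 67.1/EI
  UDL 14: wL⁴/(8EI) = 161.6/EI
  δ_0 = 276/EI
Tip deflection under a unit load at Q: L³/(3EI) = 9.93/EI.
The prop prevents deflection at Q: R_Q = δ_0/δ_{QQ} = 276/9.93 = 27.79 kN.
Vertical equilibrium: R_P = ΣP − R_Q = 128.4 − 27.79 = 100.6 kN.

R_P = 100.6 kN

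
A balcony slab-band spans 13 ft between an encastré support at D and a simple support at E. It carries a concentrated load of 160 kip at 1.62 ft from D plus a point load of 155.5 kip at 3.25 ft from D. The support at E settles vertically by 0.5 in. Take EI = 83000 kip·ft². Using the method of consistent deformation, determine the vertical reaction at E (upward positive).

R_E = 12.21 kip

Choose R_E as the redundant. The primary structure is the cantilever fixed at D.
Primary-structure tip deflection at E by superposition:
  point load 160 at a = 1.62: Pa²(3L − a)/(6EI) = 2616/EI
  point load 155.5 at a = 3.25: Pa²(3L − a)/(6EI) = 9786/EI
  δ_0 = 12402/EI
Tip deflection under a unit load at E: L³/(3EI) = 732.3/EI.
With EI = 83000 kip·ft²: δ_0 = 0.14943 ft and δ_{EE} = 0.008823 ft/kip.
Compatibility — the beam at E must follow the support down by 0.04167 ft: δ_0 − R_E·δ_{EE} = 0.04167, so R_E = (0.14943 − 0.04167)/0.008823 = 12.21 kip.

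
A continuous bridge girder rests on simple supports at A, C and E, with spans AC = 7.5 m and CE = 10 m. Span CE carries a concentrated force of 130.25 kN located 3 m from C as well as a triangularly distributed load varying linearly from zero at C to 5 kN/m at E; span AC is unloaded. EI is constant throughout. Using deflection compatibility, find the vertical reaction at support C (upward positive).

R_C = 134.4 kN

Insert a hinge at C; M_C is the redundant, and each span becomes simply supported.
Discontinuity in slope at C on the released structure — sum the simple-span end rotations:
  span CE: point load 130.25 at a = 3: Pab(L + b)/(6LEI) = 775/EI
  span CE: triangular load, peak 5: 7w₀L³/(360EI) = 97.22/EI
  relative rotation θ_0 = (0 + 872.2)/EI = 872.2/EI
A unit hogging moment at C produces rotation L₁/(3EI) + L₂/(3EI) = 5.833/EI.
Compatibility: M_C·(L₁+L₂)/(3EI) = θ_0, giving M_C = 149.5 kN·m (hogging).
Span AC, ΣM about A with M_C applied at C: R_C^{AC}·7.5 = 0 + 149.5, so R_C^{AC} = 19.94 kN and R_A = 0 − 19.94 = -19.94 kN.
Span CE, ΣM about E: R_C^{CE}·10 = 995.1 + 149.5, so R_C^{CE} = 114.5 kN and R_E = 155.2 − 114.5 = 40.79 kN.
R_C = 19.94 + 114.5 = 134.4 kN.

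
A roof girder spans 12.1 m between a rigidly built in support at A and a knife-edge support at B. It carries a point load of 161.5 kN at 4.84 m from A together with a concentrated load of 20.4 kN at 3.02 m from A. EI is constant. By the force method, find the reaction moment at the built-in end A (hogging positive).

M_A = 415.7 kN·m

Take the reaction at B as the redundant and release it; the primary structure is a cantilever fixed at A.
Deflection at B on the released cantilever, summing each load's contribution:
  point load 161.5 at a = 4.84: Pa²(3L − a)/(6EI) = 19837/EI
  point load 20.4 at a = 3.02: Pa²(3L − a)/(6EI) = 1032/EI
  δ_0 = 20869/EI
Tip deflection under a unit load at B: L³/(3EI) = 590.5/EI.
The prop prevents deflection at B: R_B = δ_0/δ_{BB} = 20869/590.5 = 35.34 kN.
Moment equilibrium about A: M_A = Σ(load moments about A) − R_B·L = 843.3 − 35.34×12.1 = 415.7 kN·m.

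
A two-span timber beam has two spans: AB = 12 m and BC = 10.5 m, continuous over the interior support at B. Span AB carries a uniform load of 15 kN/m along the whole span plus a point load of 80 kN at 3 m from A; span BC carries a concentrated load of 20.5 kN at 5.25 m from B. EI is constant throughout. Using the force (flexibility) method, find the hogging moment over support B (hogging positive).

M_B = 222.8 kN·m

Insert a hinge at B; M_B is the redundant, and each span becomes simply supported.
End slopes at the hinge B, treating each span as simply supported:
  span AB: UDL 15: wL³/(24EI) = 1080/EI
  span AB: point load 80 at a = 3: Pab(L + a)/(6LEI) = 450/EI
  span BC: point load 20.5 at a = 5.25: Pab(L + b)/(6LEI) = 141.3/EI
  relative rotation θ_0 = (1530 + 141.3)/EI = 1671/EI
A unit hogging moment at B produces rotation L₁/(3EI) + L₂/(3EI) = 7.5/EI.
Compatibility: M_B·(L₁+L₂)/(3EI) = θ_0, giving M_B = 222.8 kN·m (hogging).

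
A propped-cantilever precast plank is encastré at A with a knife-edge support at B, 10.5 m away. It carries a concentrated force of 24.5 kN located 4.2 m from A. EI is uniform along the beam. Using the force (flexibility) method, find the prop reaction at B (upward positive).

R_B = 5.096 kN

Release the roller at B. Primary structure: cantilever fixed at A.
Deflection at B on the released cantilever, summing each load's contribution:
  point load 24.5 at a = 4.2: Pa²(3L − a)/(6EI) = 1966/EI
Flexibility coefficient — unit upward force at B: δ_{BB} = L³/(3EI) = 385.9/EI.
The prop prevents deflection at B: R_B = δ_0/δ_{BB} = 1966/385.9 = 5.096 kN.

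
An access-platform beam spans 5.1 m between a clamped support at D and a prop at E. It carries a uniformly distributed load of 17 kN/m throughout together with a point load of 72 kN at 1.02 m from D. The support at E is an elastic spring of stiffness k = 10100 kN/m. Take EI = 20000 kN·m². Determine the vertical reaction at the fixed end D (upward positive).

R_D = 123.7 kN

Remove the prop at E; the released (primary) structure is a cantilever built in at D.
Primary-structure tip deflection at E by superposition:
  UDL 17: wL⁴/(8EI) = 1438/EI
  point load 72 at a = 1.02: Pa²(3L − a)/(6EI) = 178.3/EI
  δ_0 = 1616/EI
Flexibility coefficient — unit upward force at E: δ_{EE} = L³/(3EI) = 44.22/EI.
With EI = 20000 kN·m²: δ_0 = 0.080794 m and δ_{EE} = 0.002211 m/kN.
Compatibility — the spring shortens by R_E/k under the reaction it provides: δ_0 − R_E·δ_{EE} = R_E/k. With 1/k = 0.000099 m/kN, R_E = δ_0 / (δ_{EE} + 1/k) = 0.080794 / (0.002211 + 0.000099) = 34.98 kN.
Vertical equilibrium: R_D = ΣP − R_E = 158.7 − 34.98 = 123.7 kN.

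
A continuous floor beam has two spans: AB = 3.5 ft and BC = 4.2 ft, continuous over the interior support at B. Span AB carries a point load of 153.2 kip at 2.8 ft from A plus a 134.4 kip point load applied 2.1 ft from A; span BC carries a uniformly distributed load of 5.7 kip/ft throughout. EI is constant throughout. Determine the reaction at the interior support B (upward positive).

R_B = 258.6 kip

Take M_B as the redundant. Released structure: two simple spans AB and BC with a hinge at B.
End slopes at the hinge B, treating each span as simply supported:
  span AB: point load 153.2 at a = 2.8: Pab(L + a)/(6LEI) = 90.08/EI
  span AB: point load 134.4 at a = 2.1: Pab(L + a)/(6LEI) = 105.4/EI
  span BC: UDL 5.7: wL³/(24EI) = 17.6/EI
  relative rotation θ_0 = (195.5 + 17.6)/EI = 213/EI
A unit hogging moment at B produces rotation L₁/(3EI) + L₂/(3EI) = 2.567/EI.
Slope continuity at B: θ_0 = M_B·2.567/EI, so M_B = 213/2.567 = 83.01 kip·ft (hogging).
Span AB, ΣM about A with M_B applied at B: R_B^{AB}·3.5 = 711.2 + 83.01, so R_B^{AB} = 226.9 kip and R_A = 287.6 − 226.9 = 60.68 kip.
Span BC, ΣM about C: R_B^{BC}·4.2 = 50.27 + 83.01, so R_B^{BC} = 31.73 kip and R_C = 23.94 − 31.73 = -7.793 kip.
R_B = 226.9 + 31.73 = 258.6 kip.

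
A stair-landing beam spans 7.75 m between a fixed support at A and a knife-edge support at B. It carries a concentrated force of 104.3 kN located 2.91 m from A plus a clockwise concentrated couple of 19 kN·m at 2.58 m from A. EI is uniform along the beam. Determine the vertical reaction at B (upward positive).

Take the reaction at B as the redundant and release it; the primary structure is a cantilever fixed at A.
Primary-structure tip deflection at B by superposition:
  point load 104.3 at a = 2.91: Pa²(3L − a)/(6EI) = 2994/EI
  clockwise couple 19 at a = 2.58: M₀a(2L − a)/(2EI) = 316.7/EI
  δ_0 = 3311/EI
Flexibility coefficient — unit upward force at B: δ_{BB} = L³/(3EI) = 155.2/EI.
Compatibility at B: δ_0 − R_B·δ_{BB} = 0, so R_B = 3311/155.2 = 21.34 kN.

R_B = 21.34 kN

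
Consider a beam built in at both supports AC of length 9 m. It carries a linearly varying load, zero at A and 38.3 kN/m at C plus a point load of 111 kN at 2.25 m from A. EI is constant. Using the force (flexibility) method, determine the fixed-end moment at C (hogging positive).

Release both end moments; the primary structure is a simply-supported span AC with redundants M_A and M_C.
End rotations of the released simple span under the applied load (×1/EI):
  at A: triangular load, peak 38.3: 7w₀L³/(360EI) = 542.9/EI
  at C: triangular load, peak 38.3: w₀L³/(45EI) = 620.5/EI
  at A: point load 111 at a = 2.25: Pab(L + b)/(6LEI) = 491.7/EI
  at C: point load 111 at a = 2.25: Pab(L + a)/(6LEI) = 351.2/EI
  θ_A0 = 1035/EI,  θ_C0 = 971.7/EI
Flexibility coefficients: a unit moment at one end gives L/(3EI) there and L/(6EI) at the far end, so f₁₁ = f₂₂ = 3/EI and f₁₂ = f₂₁ = 1.5/EI.
Compatibility — zero rotation at each built-in end:
  3 M_A + 1.5 M_C = 1035
  1.5 M_A + 3 M_C = 971.7
Solving the pair gives M_A = 243.9 kN·m and M_C = 201.9 kN·m (hogging).

M_C = 201.9 kN·m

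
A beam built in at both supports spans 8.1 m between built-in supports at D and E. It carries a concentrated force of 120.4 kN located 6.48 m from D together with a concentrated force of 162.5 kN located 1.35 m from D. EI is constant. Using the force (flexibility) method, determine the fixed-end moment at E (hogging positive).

M_E = 155.3 kN·m

Take the two fixed-end moments M_D, M_E as redundants; the released structure is the simple span DE.
End rotations of the released simple span under the applied load (×1/EI):
  at D: point load 120.4 at a = 6.48: Pab(L + b)/(6LEI) = 252.8/EI
  at E: point load 120.4 at a = 6.48: Pab(L + a)/(6LEI) = 379.2/EI
  at D: point load 162.5 at a = 1.35: Pab(L + b)/(6LEI) = 452.5/EI
  at E: point load 162.5 at a = 1.35: Pab(L + a)/(6LEI) = 287.9/EI
  θ_D0 = 705.2/EI,  θ_E0 = 667.1/EI
Flexibility coefficients: a unit moment at one end gives L/(3EI) there and L/(6EI) at the far end, so f₁₁ = f₂₂ = 2.7/EI and f₁₂ = f₂₁ = 1.35/EI.
Compatibility — zero rotation at each built-in end:
  2.7 M_D + 1.35 M_E = 705.2
  1.35 M_D + 2.7 M_E = 667.1
Solving the pair gives M_D = 183.6 kN·m and M_E = 155.3 kN·m (hogging).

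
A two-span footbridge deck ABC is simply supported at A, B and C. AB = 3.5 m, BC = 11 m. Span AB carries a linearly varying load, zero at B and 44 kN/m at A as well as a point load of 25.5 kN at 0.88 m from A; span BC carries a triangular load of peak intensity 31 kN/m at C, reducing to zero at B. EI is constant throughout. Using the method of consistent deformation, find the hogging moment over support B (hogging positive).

M_B = 176.1 kN·m

Insert a hinge at B; M_B is the redundant, and each span becomes simply supported.
End slopes at the hinge B, treating each span as simply supported:
  span AB: triangular load, peak 44: 7w₀L³/(360EI) = 36.68/EI
  span AB: point load 25.5 at a = 0.88: Pab(L + a)/(6LEI) = 12.26/EI
  span BC: triangular load, peak 31: 7w₀L³/(360EI) = 802.3/EI
  relative rotation θ_0 = (48.94 + 802.3)/EI = 851.2/EI
A unit hogging moment at B produces rotation L₁/(3EI) + L₂/(3EI) = 4.833/EI.
Slope continuity at B: θ_0 = M_B·4.833/EI, so M_B = 851.2/4.833 = 176.1 kN·m (hogging).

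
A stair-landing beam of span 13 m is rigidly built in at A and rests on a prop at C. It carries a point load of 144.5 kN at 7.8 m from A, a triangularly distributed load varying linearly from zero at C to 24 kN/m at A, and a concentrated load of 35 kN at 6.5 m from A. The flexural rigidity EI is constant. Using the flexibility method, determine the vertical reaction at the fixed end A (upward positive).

Release the roller at C. Primary structure: cantilever fixed at A.
Downward deflection at the released point C due to the loads:
  point load 144.5 at a = 7.8: Pa²(3L − a)/(6EI) = 45715/EI
  triangular load, peak 24 at the fixed end: w₀L⁴/(30EI) = 22849/EI
  point load 35 at a = 6.5: Pa²(3L − a)/(6EI) = 8010/EI
  δ_0 = 76574/EI
Tip deflection under a unit load at C: L³/(3EI) = 732.3/EI.
The prop prevents deflection at C: R_C = δ_0/δ_{CC} = 76574/732.3 = 104.6 kN.
Vertical equilibrium: R_A = ΣP − R_C = 335.5 − 104.6 = 230.9 kN.

R_A = 230.9 kN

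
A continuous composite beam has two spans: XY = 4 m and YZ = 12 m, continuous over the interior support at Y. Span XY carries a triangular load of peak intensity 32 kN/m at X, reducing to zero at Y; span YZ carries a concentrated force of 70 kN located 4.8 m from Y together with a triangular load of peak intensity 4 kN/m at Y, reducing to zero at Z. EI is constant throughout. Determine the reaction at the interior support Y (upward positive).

R_Y = 131.7 kN

Insert a hinge at Y; M_Y is the redundant, and each span becomes simply supported.
Discontinuity in slope at Y on the released structure — sum the simple-span end rotations:
  span XY: triangular load, peak 32: 7w₀L³/(360EI) = 39.82/EI
  span YZ: point load 70 at a = 4.8: Pab(L + b)/(6LEI) = 645.1/EI
  span YZ: triangular load, peak 4: w₀L³/(45EI) = 153.6/EI
  relative rotation θ_0 = (39.82 + 798.7)/EI = 838.5/EI
A unit hogging moment at Y produces rotation L₁/(3EI) + L₂/(3EI) = 5.333/EI.
Compatibility: M_Y·(L₁+L₂)/(3EI) = θ_0, giving M_Y = 157.2 kN·m (hogging).
Span XY, ΣM about X with M_Y applied at Y: R_Y^{XY}·4 = 85.33 + 157.2, so R_Y^{XY} = 60.64 kN and R_X = 64 − 60.64 = 3.36 kN.
Span YZ, ΣM about Z: R_Y^{YZ}·12 = 696 + 157.2, so R_Y^{YZ} = 71.1 kN and R_Z = 94 − 71.1 = 22.9 kN.
R_Y = 60.64 + 71.1 = 131.7 kN.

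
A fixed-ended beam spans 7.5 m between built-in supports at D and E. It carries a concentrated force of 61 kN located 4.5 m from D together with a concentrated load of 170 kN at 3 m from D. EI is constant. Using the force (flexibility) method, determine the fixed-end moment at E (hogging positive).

M_E = 188.3 kN·m

Take the two fixed-end moments M_D, M_E as redundants; the released structure is the simple span DE.
End rotations of the released simple span under the applied load (×1/EI):
  at D: point load 61 at a = 4.5: Pab(L + b)/(6LEI) = 192.2/EI
  at E: point load 61 at a = 4.5: Pab(L + a)/(6LEI) = 219.6/EI
  at D: point load 170 at a = 3: Pab(L + b)/(6LEI) = 612/EI
  at E: point load 170 at a = 3: Pab(L + a)/(6LEI) = 535.5/EI
  θ_D0 = 804.1/EI,  θ_E0 = 755.1/EI
Flexibility coefficients: a unit moment at one end gives L/(3EI) there and L/(6EI) at the far end, so f₁₁ = f₂₂ = 2.5/EI and f₁₂ = f₂₁ = 1.25/EI.
Compatibility — zero rotation at each built-in end:
  2.5 M_D + 1.25 M_E = 804.1
  1.25 M_D + 2.5 M_E = 755.1
Solving the pair gives M_D = 227.5 kN·m and M_E = 188.3 kN·m (hogging).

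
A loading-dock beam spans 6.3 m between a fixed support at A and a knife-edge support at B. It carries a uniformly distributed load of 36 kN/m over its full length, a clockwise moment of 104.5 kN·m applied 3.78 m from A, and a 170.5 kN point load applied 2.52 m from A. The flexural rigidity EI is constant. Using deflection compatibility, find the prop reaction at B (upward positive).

Release the roller at B. Primary structure: cantilever fixed at A.
Free-end deflection of the primary structure under the applied loading (downward +):
  UDL 36: wL⁴/(8EI) = 7089/EI
  clockwise couple 104.5 at a = 3.78: M₀a(2L − a)/(2EI) = 1742/EI
  point load 170.5 at a = 2.52: Pa²(3L − a)/(6EI) = 2956/EI
  δ_0 = 11787/EI
Flexibility coefficient — unit upward force at B: δ_{BB} = L³/(3EI) = 83.35/EI.
The prop prevents deflection at B: R_B = δ_0/δ_{BB} = 11787/83.35 = 141.4 kN.

R_B = 141.4 kN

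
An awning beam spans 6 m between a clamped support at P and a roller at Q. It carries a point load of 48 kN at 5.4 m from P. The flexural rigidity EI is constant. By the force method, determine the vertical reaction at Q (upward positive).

Choose R_Q as the redundant. The primary structure is the cantilever fixed at P.
Deflection at Q on the released cantilever, summing each load's contribution:
  point load 48 at a = 5.4: Pa²(3L − a)/(6EI) = 2939/EI
Flexibility coefficient — unit upward force at Q: δ_{QQ} = L³/(3EI) = 72/EI.
The prop prevents deflection at Q: R_Q = δ_0/δ_{QQ} = 2939/72 = 40.82 kN.

R_Q = 40.82 kN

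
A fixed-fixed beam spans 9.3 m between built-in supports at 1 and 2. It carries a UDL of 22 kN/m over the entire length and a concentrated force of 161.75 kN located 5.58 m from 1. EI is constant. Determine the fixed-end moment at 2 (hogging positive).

Release both end moments; the primary structure is a simply-supported span 12 with redundants M_1 and M_2.
End rotations of the released simple span under the applied load (×1/EI):
  at 1: UDL 22: wL³/(24EI) = 737.3/EI
  at 2: UDL 22: wL³/(24EI) = 737.3/EI
  at 1: point load 161.75 at a = 5.58: Pab(L + b)/(6LEI) = 783.4/EI
  at 2: point load 161.75 at a = 5.58: Pab(L + a)/(6LEI) = 895.3/EI
  θ_10 = 1521/EI,  θ_20 = 1633/EI
Flexibility coefficients: a unit moment at one end gives L/(3EI) there and L/(6EI) at the far end, so f₁₁ = f₂₂ = 3.1/EI and f₁₂ = f₂₁ = 1.55/EI.
Compatibility — zero rotation at each built-in end:
  3.1 M_1 + 1.55 M_2 = 1521
  1.55 M_1 + 3.1 M_2 = 1633
Solving the pair gives M_1 = 303 kN·m and M_2 = 375.2 kN·m (hogging).

M_2 = 375.2 kN·m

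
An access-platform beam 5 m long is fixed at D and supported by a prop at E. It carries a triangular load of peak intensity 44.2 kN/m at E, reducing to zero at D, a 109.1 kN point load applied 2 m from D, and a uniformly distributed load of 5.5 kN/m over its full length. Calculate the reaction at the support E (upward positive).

Choose R_E as the redundant. The primary structure is the cantilever fixed at D.
Downward deflection at the released point E due to the loads:
  triangular load, peak 44.2 at the free end: 11w₀L⁴/(120EI) = 2532/EI
  point load 109.1 at a = 2: Pa²(3L − a)/(6EI) = 945.5/EI
  UDL 5.5: wL⁴/(8EI) = 429.7/EI
  δ_0 = 3908/EI
Tip deflection under a unit load at E: L³/(3EI) = 41.67/EI.
Compatibility at E: δ_0 − R_E·δ_{EE} = 0, so R_E = 3908/41.67 = 93.78 kN.

R_E = 93.78 kN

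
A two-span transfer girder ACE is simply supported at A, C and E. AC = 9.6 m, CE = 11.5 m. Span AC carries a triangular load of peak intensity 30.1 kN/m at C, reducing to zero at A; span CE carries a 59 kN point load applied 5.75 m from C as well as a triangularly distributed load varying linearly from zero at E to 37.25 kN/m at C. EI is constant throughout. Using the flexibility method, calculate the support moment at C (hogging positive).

M_C = 332.5 kN·m

Insert a hinge at C; M_C is the redundant, and each span becomes simply supported.
End slopes at the hinge C, treating each span as simply supported:
  span AC: triangular load, peak 30.1: w₀L³/(45EI) = 591.8/EI
  span CE: point load 59 at a = 5.75: Pab(L + b)/(6LEI) = 487.7/EI
  span CE: triangular load, peak 37.25: w₀L³/(45EI) = 1259/EI
  relative rotation θ_0 = (591.8 + 1747)/EI = 2338/EI
A unit hogging moment at C produces rotation L₁/(3EI) + L₂/(3EI) = 7.033/EI.
Compatibility: M_C·(L₁+L₂)/(3EI) = θ_0, giving M_C = 332.5 kN·m (hogging).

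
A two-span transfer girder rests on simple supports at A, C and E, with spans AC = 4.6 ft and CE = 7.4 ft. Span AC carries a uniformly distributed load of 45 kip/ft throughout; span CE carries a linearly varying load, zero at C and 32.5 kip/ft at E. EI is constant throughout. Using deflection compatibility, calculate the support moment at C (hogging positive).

M_C = 109.6 kip·ft

Release continuity at C by inserting a hinge; the redundant is the internal moment M_C. The primary structure is two simply-supported spans AC and CE.
Rotations at C on the released spans (each span's end-slope, ×1/EI):
  span AC: UDL 45: wL³/(24EI) = 182.5/EI
  span CE: triangular load, peak 32.5: 7w₀L³/(360EI) = 256.1/EI
  relative rotation θ_0 = (182.5 + 256.1)/EI = 438.6/EI
A unit hogging moment at C produces rotation L₁/(3EI) + L₂/(3EI) = 4/EI.
Compatibility: M_C·(L₁+L₂)/(3EI) = θ_0, giving M_C = 109.6 kip·ft (hogging).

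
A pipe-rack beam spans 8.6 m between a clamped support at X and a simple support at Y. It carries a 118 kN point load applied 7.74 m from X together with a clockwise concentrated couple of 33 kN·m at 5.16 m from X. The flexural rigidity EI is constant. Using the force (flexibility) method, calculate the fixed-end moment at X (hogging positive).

M_X = 41.65 kN·m

Release the roller at Y. Primary structure: cantilever fixed at X.
Free-end deflection of the primary structure under the applied loading (downward +):
  point load 118 at a = 7.74: Pa²(3L − a)/(6EI) = 21278/EI
  clockwise couple 33 at a = 5.16: M₀a(2L − a)/(2EI) = 1025/EI
  δ_0 = 22303/EI
Tip deflection under a unit load at Y: L³/(3EI) = 212/EI.
The prop prevents deflection at Y: R_Y = δ_0/δ_{YY} = 22303/212 = 105.2 kN.
Moment equilibrium about X: M_X = Σ(load moments about X) − R_Y·L = 946.3 − 105.2×8.6 = 41.65 kN·m.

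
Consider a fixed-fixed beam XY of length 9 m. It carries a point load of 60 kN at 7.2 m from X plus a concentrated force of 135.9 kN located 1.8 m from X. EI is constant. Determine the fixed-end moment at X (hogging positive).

M_X = 173.8 kN·m

Release both end moments; the primary structure is a simply-supported span XY with redundants M_X and M_Y.
Simple-span end rotations at X and Y under the given loads:
  at X: point load 60 at a = 7.2: Pab(L + b)/(6LEI) = 155.5/EI
  at Y: point load 60 at a = 7.2: Pab(L + a)/(6LEI) = 233.3/EI
  at X: point load 135.9 at a = 1.8: Pab(L + b)/(6LEI) = 528.4/EI
  at Y: point load 135.9 at a = 1.8: Pab(L + a)/(6LEI) = 352.3/EI
  θ_X0 = 683.9/EI,  θ_Y0 = 585.5/EI
Flexibility coefficients: a unit moment at one end gives L/(3EI) there and L/(6EI) at the far end, so f₁₁ = f₂₂ = 3/EI and f₁₂ = f₂₁ = 1.5/EI.
Compatibility — zero rotation at each built-in end:
  3 M_X + 1.5 M_Y = 683.9
  1.5 M_X + 3 M_Y = 585.5
Solving the pair gives M_X = 173.8 kN·m and M_Y = 108.3 kN·m (hogging).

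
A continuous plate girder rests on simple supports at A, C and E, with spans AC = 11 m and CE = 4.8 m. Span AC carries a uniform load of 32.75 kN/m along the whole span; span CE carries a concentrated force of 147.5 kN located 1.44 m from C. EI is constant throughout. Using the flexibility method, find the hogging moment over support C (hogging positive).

Take M_C as the redundant. Released structure: two simple spans AC and CE with a hinge at C.
Rotations at C on the released spans (each span's end-slope, ×1/EI):
  span AC: UDL 32.75: wL³/(24EI) = 1816/EI
  span CE: point load 147.5 at a = 1.44: Pab(L + b)/(6LEI) = 202.2/EI
  relative rotation θ_0 = (1816 + 202.2)/EI = 2018/EI
A unit hogging moment at C produces rotation L₁/(3EI) + L₂/(3EI) = 5.267/EI.
Slope continuity at C: θ_0 = M_C·5.267/EI, so M_C = 2018/5.267 = 383.3 kN·m (hogging).

M_C = 383.3 kN·m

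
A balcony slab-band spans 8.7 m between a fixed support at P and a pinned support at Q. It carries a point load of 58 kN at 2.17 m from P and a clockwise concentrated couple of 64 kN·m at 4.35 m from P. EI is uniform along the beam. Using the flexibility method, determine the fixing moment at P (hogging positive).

Release the roller at Q. Primary structure: cantilever fixed at P.
Downward deflection at the released point Q due to the loads:
  point load 58 at a = 2.17: Pa²(3L − a)/(6EI) = 1089/EI
  clockwise couple 64 at a = 4.35: M₀a(2L − a)/(2EI) = 1817/EI
  δ_0 = 2906/EI
Flexibility coefficient — unit upward force at Q: δ_{QQ} = L³/(3EI) = 219.5/EI.
The prop prevents deflection at Q: R_Q = δ_0/δ_{QQ} = 2906/219.5 = 13.24 kN.
Moment equilibrium about P: M_P = Σ(load moments about P) − R_Q·L = 189.9 − 13.24×8.7 = 74.69 kN·m.

M_P = 74.69 kN·m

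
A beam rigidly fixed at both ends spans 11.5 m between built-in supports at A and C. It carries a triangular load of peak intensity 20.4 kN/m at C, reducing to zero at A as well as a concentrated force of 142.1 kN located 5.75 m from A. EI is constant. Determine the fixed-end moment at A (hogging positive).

Take the two fixed-end moments M_A, M_C as redundants; the released structure is the simple span AC.
End rotations of the released simple span under the applied load (×1/EI):
  at A: triangular load, peak 20.4: 7w₀L³/(360EI) = 603.3/EI
  at C: triangular load, peak 20.4: w₀L³/(45EI) = 689.5/EI
  at A: point load 142.1 at a = 5.75: Pab(L + b)/(6LEI) = 1175/EI
  at C: point load 142.1 at a = 5.75: Pab(L + a)/(6LEI) = 1175/EI
  θ_A0 = 1778/EI,  θ_C0 = 1864/EI
Flexibility coefficients: a unit moment at one end gives L/(3EI) there and L/(6EI) at the far end, so f₁₁ = f₂₂ = 3.833/EI and f₁₂ = f₂₁ = 1.917/EI.
Compatibility — zero rotation at each built-in end:
  3.833 M_A + 1.917 M_C = 1778
  1.917 M_A + 3.833 M_C = 1864
Solving the pair gives M_A = 294.2 kN·m and M_C = 339.2 kN·m (hogging).

M_A = 294.2 kN·m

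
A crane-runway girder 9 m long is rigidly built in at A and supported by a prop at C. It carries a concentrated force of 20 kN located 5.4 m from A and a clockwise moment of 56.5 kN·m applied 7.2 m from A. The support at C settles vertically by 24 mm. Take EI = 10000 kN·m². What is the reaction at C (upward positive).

R_C = 16.69 kN

Choose R_C as the redundant. The primary structure is the cantilever fixed at A.
Free-end deflection of the primary structure under the applied loading (downward +):
  point load 20 at a = 5.4: Pa²(3L − a)/(6EI) = 2100/EI
  clockwise couple 56.5 at a = 7.2: M₀a(2L − a)/(2EI) = 2197/EI
  δ_0 = 4296/EI
Tip deflection under a unit load at C: L³/(3EI) = 243/EI.
With EI = 10000 kN·m²: δ_0 = 0.42962 m and δ_{CC} = 0.0243 m/kN.
Compatibility — the beam at C must follow the support down by 0.024 m: δ_0 − R_C·δ_{CC} = 0.024, so R_C = (0.42962 − 0.024)/0.0243 = 16.69 kN.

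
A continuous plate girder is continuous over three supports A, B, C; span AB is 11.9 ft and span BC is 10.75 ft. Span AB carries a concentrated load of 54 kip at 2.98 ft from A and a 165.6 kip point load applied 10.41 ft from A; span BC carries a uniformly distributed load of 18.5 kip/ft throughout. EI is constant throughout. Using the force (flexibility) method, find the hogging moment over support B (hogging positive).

Insert a hinge at B; M_B is the redundant, and each span becomes simply supported.
Rotations at B on the released spans (each span's end-slope, ×1/EI):
  span AB: point load 54 at a = 2.98: Pab(L + a)/(6LEI) = 299.1/EI
  span AB: point load 165.6 at a = 10.41: Pab(L + a)/(6LEI) = 802.6/EI
  span BC: UDL 18.5: wL³/(24EI) = 957.6/EI
  relative rotation θ_0 = (1102 + 957.6)/EI = 2059/EI
A unit hogging moment at B produces rotation L₁/(3EI) + L₂/(3EI) = 7.55/EI.
Compatibility: M_B·(L₁+L₂)/(3EI) = θ_0, giving M_B = 272.8 kip·ft (hogging).

M_B = 272.8 kip·ft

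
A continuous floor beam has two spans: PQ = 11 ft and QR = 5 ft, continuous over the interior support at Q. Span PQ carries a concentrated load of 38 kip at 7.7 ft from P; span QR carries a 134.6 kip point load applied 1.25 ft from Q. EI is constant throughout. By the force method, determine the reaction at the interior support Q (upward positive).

Take M_Q as the redundant. Released structure: two simple spans PQ and QR with a hinge at Q.
Rotations at Q on the released spans (each span's end-slope, ×1/EI):
  span PQ: point load 38 at a = 7.7: Pab(L + a)/(6LEI) = 273.6/EI
  span QR: point load 134.6 at a = 1.25: Pab(L + b)/(6LEI) = 184/EI
  relative rotation θ_0 = (273.6 + 184)/EI = 457.6/EI
A unit hogging moment at Q produces rotation L₁/(3EI) + L₂/(3EI) = 5.333/EI.
Slope continuity at Q: θ_0 = M_Q·5.333/EI, so M_Q = 457.6/5.333 = 85.8 kip·ft (hogging).
Span PQ, ΣM about P with M_Q applied at Q: R_Q^{PQ}·11 = 292.6 + 85.8, so R_Q^{PQ} = 34.4 kip and R_P = 38 − 34.4 = 3.6 kip.
Span QR, ΣM about R: R_Q^{QR}·5 = 504.8 + 85.8, so R_Q^{QR} = 118.1 kip and R_R = 134.6 − 118.1 = 16.49 kip.
R_Q = 34.4 + 118.1 = 152.5 kip.

R_Q = 152.5 kip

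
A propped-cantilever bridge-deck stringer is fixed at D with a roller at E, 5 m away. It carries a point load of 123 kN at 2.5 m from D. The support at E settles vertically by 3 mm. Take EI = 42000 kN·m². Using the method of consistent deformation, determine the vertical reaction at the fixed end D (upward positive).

Release the roller at E. Primary structure: cantilever fixed at D.
Free-end deflection of the primary structure under the applied loading (downward +):
  point load 123 at a = 2.5: Pa²(3L − a)/(6EI) = 1602/EI
Tip deflection under a unit load at E: L³/(3EI) = 41.67/EI.
With EI = 42000 kN·m²: δ_0 = 0.038132 m and δ_{EE} = 0.000992 m/kN.
Compatibility — the beam at E must follow the support down by 0.003 m: δ_0 − R_E·δ_{EE} = 0.003, so R_E = (0.038132 − 0.003)/0.000992 = 35.41 kN.
Vertical equilibrium: R_D = ΣP − R_E = 123 − 35.41 = 87.59 kN.

R_D = 87.59 kN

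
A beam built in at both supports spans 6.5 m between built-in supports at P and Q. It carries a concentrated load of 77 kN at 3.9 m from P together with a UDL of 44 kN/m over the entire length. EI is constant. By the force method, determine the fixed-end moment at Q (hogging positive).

Take the two fixed-end moments M_P, M_Q as redundants; the released structure is the simple span PQ.
Simple-span end rotations at P and Q under the given loads:
  at P: point load 77 at a = 3.9: Pab(L + b)/(6LEI) = 182.2/EI
  at Q: point load 77 at a = 3.9: Pab(L + a)/(6LEI) = 208.2/EI
  at P: UDL 44: wL³/(24EI) = 503.5/EI
  at Q: UDL 44: wL³/(24EI) = 503.5/EI
  θ_P0 = 685.7/EI,  θ_Q0 = 711.7/EI
Flexibility coefficients: a unit moment at one end gives L/(3EI) there and L/(6EI) at the far end, so f₁₁ = f₂₂ = 2.167/EI and f₁₂ = f₂₁ = 1.083/EI.
Compatibility — zero rotation at each built-in end:
  2.167 M_P + 1.083 M_Q = 685.7
  1.083 M_P + 2.167 M_Q = 711.7
Solving the pair gives M_P = 203 kN·m and M_Q = 227 kN·m (hogging).

M_Q = 227 kN·m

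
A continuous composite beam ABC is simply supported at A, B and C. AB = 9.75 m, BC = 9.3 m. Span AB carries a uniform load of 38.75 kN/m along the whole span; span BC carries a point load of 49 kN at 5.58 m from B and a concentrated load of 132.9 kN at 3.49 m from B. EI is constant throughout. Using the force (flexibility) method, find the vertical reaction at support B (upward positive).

Insert a hinge at B; M_B is the redundant, and each span becomes simply supported.
End slopes at the hinge B, treating each span as simply supported:
  span AB: UDL 38.75: wL³/(24EI) = 1496/EI
  span BC: point load 49 at a = 5.58: Pab(L + b)/(6LEI) = 237.3/EI
  span BC: point load 132.9 at a = 3.49: Pab(L + b)/(6LEI) = 729.7/EI
  relative rotation θ_0 = (1496 + 967)/EI = 2464/EI
A unit hogging moment at B produces rotation L₁/(3EI) + L₂/(3EI) = 6.35/EI.
Slope continuity at B: θ_0 = M_B·6.35/EI, so M_B = 2464/6.35 = 388 kN·m (hogging).
Span AB, ΣM about A with M_B applied at B: R_B^{AB}·9.75 = 1842 + 388, so R_B^{AB} = 228.7 kN and R_A = 377.8 − 228.7 = 149.1 kN.
Span BC, ΣM about C: R_B^{BC}·9.3 = 954.4 + 388, so R_B^{BC} = 144.3 kN and R_C = 181.9 − 144.3 = 37.56 kN.
R_B = 228.7 + 144.3 = 373 kN.

R_B = 373 kN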